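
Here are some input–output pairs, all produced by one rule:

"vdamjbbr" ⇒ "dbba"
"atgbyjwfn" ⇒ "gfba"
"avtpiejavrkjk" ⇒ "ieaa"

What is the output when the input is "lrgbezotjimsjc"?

gecb

Each output is the input with this applied: sort the characters into reverse alphabetical order, then keep only the last 4 characters.
"lrgbezotjimsjc" → "gecb".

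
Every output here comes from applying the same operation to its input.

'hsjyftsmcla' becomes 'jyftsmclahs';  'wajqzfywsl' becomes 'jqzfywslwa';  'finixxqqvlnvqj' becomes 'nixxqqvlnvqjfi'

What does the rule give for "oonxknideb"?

nxknideboo

The rule is to move the first 2 characters to the end (rotate left by 2).
"oonxknideb" → "nxknideboo".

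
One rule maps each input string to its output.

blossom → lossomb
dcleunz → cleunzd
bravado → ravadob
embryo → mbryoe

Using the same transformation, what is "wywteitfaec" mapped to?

The pattern: move the first character to the end.
On "wywteitfaec" that produces "ywteitfaecw".

ywteitfaecw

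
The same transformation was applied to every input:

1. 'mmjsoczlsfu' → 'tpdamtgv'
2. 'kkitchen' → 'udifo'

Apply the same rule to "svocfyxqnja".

The rule is to shift every letter 1 place forward in the alphabet (wrapping around), then delete the first 3 characters.
For "svocfyxqnja", step one produces "twpdgzyrokb"; step two turns that into "dgzyrokb".

dgzyrokb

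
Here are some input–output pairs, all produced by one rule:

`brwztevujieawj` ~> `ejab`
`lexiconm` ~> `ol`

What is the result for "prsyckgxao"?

The pattern: move the first 3 characters to the end (rotate left by 3), then keep one character in every 3, starting at position 3 (positions 3rd, 6th, 9th, ...).
On "prsyckgxao": the first step gives "yckgxaoprs", and the second then gives "kar".

kar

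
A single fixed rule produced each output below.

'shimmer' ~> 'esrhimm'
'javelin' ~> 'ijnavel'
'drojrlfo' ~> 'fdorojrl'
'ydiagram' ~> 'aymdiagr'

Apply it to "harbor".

ohrarb

Each output is the input with this applied: swap the first and last characters, then move the last 2 characters to the front (rotate right by 2).
Applying that to "harbor" gives "ohrarb".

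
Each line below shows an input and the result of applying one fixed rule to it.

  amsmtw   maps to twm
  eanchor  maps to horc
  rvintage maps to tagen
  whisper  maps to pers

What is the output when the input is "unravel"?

Rule — delete the first 3 characters, then move the first character to the end.
Working it through for "unravel": intermediate "avel", final "vela".

vela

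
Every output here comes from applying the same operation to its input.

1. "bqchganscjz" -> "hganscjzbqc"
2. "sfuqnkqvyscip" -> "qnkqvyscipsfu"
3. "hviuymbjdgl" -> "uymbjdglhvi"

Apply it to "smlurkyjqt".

urkyjqtsml

Looking at the pairs, the operation is to move the first 3 characters to the end (rotate left by 3).
So "smlurkyjqt" becomes "urkyjqtsml".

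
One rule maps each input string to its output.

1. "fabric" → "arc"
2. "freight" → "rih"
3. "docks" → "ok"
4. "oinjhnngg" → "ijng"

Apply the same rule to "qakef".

ae

Rule — keep every other character starting from the second (positions 2nd, 4th, 6th, ...).
On "qakef" that produces "ae".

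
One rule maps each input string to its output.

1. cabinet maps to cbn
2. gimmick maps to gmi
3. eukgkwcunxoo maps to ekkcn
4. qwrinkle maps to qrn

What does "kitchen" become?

The pattern: delete the last 2 characters, then keep every other character starting from the first (positions 1st, 3rd, 5th, ...).
For "kitchen", step one produces "kitch"; step two turns that into "kth".

kth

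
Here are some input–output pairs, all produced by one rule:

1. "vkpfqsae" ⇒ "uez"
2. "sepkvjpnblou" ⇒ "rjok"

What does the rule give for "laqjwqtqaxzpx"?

kisww

The transformation: keep one character in every 3, starting at position 1 (positions 1st, 4th, 7th, ...), then shift every letter 1 place backward in the alphabet (wrapping around).
Working it through for "laqjwqtqaxzpx": intermediate "ljtxx", final "kisww".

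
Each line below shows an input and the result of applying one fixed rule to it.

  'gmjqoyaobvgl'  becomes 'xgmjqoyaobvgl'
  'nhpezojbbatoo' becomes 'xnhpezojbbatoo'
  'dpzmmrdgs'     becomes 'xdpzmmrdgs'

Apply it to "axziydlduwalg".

xaxziydlduwalg

The pattern: prepend "x".
On "axziydlduwalg" that produces "xaxziydlduwalg".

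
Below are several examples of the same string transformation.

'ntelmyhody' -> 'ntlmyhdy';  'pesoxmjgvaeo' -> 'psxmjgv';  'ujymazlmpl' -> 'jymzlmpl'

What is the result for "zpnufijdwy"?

zpnfjdwy

The rule is to remove every vowel.
"zpnufijdwy" → "zpnfjdwy".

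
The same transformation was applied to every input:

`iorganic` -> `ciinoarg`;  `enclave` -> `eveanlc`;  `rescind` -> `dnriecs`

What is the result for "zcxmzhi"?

In each case the input is transformed by: move the last character to the front, then take characters alternately from the front and the back (1st, last, 2nd, 2nd-last, ...).
On "zcxmzhi": the first step gives "izcxmzh", and the second then gives "ihzzcmx".
(Check on "rescind": → "drescin" → "dnriecs" ✓)

ihzzcmx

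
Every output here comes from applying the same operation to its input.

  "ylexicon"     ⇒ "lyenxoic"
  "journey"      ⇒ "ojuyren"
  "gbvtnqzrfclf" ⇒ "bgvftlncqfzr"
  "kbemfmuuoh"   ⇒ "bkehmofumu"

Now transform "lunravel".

Each output is the input with this applied: move the first character to the end, then take characters alternately from the front and the back (1st, last, 2nd, 2nd-last, ...).
On "lunravel": the first step gives "unravell", and the second then gives "ulnlreav".

ulnlreav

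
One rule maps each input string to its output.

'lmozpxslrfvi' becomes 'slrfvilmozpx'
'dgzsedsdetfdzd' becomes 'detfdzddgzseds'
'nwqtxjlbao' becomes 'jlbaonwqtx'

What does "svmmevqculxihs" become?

culxihssvmmevq

The rule is to swap the front and back halves of the string.
On "svmmevqculxihs" that produces "culxihssvmmevq".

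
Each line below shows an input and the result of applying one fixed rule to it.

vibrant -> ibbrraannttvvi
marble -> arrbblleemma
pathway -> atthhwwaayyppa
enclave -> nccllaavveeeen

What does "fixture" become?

ixxttuurreeffi

The transformation: double every character, then move the first 3 characters to the end (rotate left by 3).
For "fixture", step one produces "ffiixxttuurree"; step two turns that into "ixxttuurreeffi".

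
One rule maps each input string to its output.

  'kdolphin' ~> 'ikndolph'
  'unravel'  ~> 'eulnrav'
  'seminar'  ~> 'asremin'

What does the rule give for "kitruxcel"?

eklitruxc

Rule — swap the first and last characters, then move the last 2 characters to the front (rotate right by 2).
"kitruxcel" → "litruxcek" → "eklitruxc".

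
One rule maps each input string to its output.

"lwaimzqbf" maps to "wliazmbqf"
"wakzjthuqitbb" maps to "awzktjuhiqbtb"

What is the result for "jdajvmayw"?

djjamvyaw

Looking at the pairs, the operation is to swap each adjacent pair of characters (1↔2, 3↔4, ...).
For "jdajvmayw" the result is "djjamvyaw".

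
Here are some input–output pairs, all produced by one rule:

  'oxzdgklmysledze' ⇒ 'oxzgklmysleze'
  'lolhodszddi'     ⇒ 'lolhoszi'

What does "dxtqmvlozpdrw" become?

Looking at the pairs, the operation is to remove every "d".
Doing the same to "dxtqmvlozpdrw": "xtqmvlozprw".

xtqmvlozprw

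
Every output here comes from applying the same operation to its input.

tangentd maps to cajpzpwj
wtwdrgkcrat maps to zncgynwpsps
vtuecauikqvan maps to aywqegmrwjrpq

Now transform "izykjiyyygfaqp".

gfeuuucbwmlevu

Rule — move the first 3 characters to the end (rotate left by 3), then shift every letter 4 places backward in the alphabet (wrapping around).
"izykjiyyygfaqp" → "kjiyyygfaqpizy" → "gfeuuucbwmlevu".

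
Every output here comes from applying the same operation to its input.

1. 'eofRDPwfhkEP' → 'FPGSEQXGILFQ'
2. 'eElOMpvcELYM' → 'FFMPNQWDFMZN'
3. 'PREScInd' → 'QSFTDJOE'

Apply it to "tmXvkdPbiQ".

UNYWLEQCJR

Each output is the input with this applied: shift every letter 1 place forward in the alphabet (wrapping around), then convert every letter to uppercase.
Starting from "tmXvkdPbiQ": after the first operation, "unYwleQcjR"; after the second, "UNYWLEQCJR".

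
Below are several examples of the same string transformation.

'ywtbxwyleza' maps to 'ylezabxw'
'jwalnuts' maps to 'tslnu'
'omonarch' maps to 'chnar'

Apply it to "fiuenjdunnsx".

dunnsxenj

The transformation: delete the first 3 characters, then move the first 3 characters to the end (rotate left by 3).
Applying both steps to "fiuenjdunnsx": "enjdunnsx", then "dunnsxenj".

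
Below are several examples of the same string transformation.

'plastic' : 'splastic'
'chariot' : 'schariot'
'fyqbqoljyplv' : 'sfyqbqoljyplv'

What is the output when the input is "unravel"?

sunravel

Looking at the pairs, the operation is to prepend "s".
Doing the same to "unravel": "sunravel".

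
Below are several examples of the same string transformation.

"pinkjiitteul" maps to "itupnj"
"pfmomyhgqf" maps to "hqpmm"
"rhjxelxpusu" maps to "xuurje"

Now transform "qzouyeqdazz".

Looking at the pairs, the operation is to keep every other character starting from the first (positions 1st, 3rd, 5th, ...), then move the first 3 characters to the end (rotate left by 3).
Applying both steps to "qzouyeqdazz": "qoyqaz", then "qazqoy".

qazqoy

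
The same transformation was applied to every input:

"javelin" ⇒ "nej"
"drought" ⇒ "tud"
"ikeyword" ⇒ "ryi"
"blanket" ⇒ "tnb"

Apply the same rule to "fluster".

rsf

The pattern: keep one character in every 3, starting at position 1 (positions 1st, 4th, 7th, ...), then reverse the string.
Applying both steps to "fluster": "fsr", then "rsf".
(Check on "blanket": → "bnt" → "tnb" ✓)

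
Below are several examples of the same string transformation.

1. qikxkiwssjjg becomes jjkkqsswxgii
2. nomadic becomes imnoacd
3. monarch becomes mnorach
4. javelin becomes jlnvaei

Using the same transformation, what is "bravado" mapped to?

What's happening: sort the characters into alphabetical order, then move the first 3 characters to the end (rotate left by 3).
On "bravado" that produces "dorvaab".
(Check on "nomadic": → "acdimno" → "imnoacd" ✓)

dorvaab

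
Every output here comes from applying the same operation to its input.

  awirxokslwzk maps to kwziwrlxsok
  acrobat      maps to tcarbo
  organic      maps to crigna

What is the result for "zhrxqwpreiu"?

uhirexrqpw

Looking at the pairs, the operation is to take characters alternately from the front and the back (1st, last, 2nd, 2nd-last, ...), then delete the first character.
Applying both steps to "zhrxqwpreiu": "zuhirexrqpw", then "uhirexrqpw".
(Check on "awirxokslwzk": → "akwziwrlxsok" → "kwziwrlxsok" ✓)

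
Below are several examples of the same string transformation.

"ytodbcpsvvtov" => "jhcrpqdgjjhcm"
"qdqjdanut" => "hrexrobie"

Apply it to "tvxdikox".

In each case the input is transformed by: swap the first and last characters, then shift every letter 12 places backward in the alphabet (wrapping around).
Doing the same to "tvxdikox": "ljlrwych".

ljlrwych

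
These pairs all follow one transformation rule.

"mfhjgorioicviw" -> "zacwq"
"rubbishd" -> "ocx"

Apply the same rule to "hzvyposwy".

tjq

The rule is to shift every letter 6 places backward in the alphabet (wrapping around), then keep one character in every 3, starting at position 2 (positions 2nd, 5th, 8th, ...).
Starting from "hzvyposwy": after the first operation, "btpsjimqs"; after the second, "tjq".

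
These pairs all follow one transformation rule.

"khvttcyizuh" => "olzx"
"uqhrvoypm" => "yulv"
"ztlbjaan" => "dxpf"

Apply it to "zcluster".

Each output is the input with this applied: shift every letter 4 places forward in the alphabet (wrapping around), then keep only the first 4 characters.
Applying both steps to "zcluster": "dgpywxiv", then "dgpy".
(Check on "khvttcyizuh": → "olzxxgcmdyl" → "olzx" ✓)

dgpy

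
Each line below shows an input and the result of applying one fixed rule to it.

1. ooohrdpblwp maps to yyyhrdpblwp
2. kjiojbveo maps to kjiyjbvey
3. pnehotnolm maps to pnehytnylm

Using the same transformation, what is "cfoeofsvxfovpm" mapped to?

Each output is the input with this applied: replace every "o" with "y".
So "cfoeofsvxfovpm" becomes "cfyeyfsvxfyvpm".

cfyeyfsvxfyvpm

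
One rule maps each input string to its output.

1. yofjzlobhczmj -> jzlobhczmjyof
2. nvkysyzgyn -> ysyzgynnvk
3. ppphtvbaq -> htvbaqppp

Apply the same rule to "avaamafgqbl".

amafgqblava

What's happening: move the first 3 characters to the end (rotate left by 3).
Applying that to "avaamafgqbl" gives "amafgqblava".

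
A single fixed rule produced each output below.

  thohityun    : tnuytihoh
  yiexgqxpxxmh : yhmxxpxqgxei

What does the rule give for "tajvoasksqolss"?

tssloqsksaovja

Each output is the input with this applied: reverse the string, then move the last character to the front.
Starting from "tajvoasksqolss": after the first operation, "ssloqsksaovjat"; after the second, "tssloqsksaovja".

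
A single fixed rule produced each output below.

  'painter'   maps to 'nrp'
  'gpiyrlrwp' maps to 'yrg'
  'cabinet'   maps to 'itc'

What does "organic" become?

Rule — keep one character in every 3, starting at position 1 (positions 1st, 4th, 7th, ...), then move the first character to the end.
Starting from "organic": after the first operation, "oac"; after the second, "aco".

aco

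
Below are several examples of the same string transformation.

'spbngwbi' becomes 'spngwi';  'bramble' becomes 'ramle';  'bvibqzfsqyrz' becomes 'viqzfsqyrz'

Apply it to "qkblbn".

What's happening: remove every "b".
Applying that to "qkblbn" gives "qkln".

qkln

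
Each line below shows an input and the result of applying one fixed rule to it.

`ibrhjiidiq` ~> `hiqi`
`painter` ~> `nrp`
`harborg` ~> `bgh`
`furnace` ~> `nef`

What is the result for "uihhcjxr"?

hxu

The transformation: keep one character in every 3, starting at position 1 (positions 1st, 4th, 7th, ...), then move the first character to the end.
For "uihhcjxr", step one produces "uhx"; step two turns that into "hxu".
(Check on "painter": → "pnr" → "nrp" ✓)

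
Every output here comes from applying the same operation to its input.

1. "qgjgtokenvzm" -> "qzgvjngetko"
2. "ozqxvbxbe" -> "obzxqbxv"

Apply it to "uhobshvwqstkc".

What's happening: delete the last character, then take characters alternately from the front and the back (1st, last, 2nd, 2nd-last, ...).
For "uhobshvwqstkc" the result is "ukhtosbqswhv".

ukhtosbqswhv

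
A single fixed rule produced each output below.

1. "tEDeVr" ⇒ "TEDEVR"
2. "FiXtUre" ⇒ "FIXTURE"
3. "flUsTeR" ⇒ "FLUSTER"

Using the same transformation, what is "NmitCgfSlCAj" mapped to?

NMITCGFSLCAJ

Looking at the pairs, the operation is to convert every letter to uppercase.
On "NmitCgfSlCAj" that produces "NMITCGFSLCAJ".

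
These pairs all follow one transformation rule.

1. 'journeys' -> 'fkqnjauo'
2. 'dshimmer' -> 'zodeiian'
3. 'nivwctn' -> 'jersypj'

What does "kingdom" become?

gejczki

The rule is to shift every letter 4 places backward in the alphabet (wrapping around).
So "kingdom" becomes "gejczki".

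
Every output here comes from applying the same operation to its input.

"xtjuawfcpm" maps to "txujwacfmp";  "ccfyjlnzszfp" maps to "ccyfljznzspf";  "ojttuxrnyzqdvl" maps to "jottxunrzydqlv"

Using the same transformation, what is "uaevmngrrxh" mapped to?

Each output is the input with this applied: swap each adjacent pair of characters (1↔2, 3↔4, ...).
Applying that to "uaevmngrrxh" gives "auvenmrgxrh".

auvenmrgxrh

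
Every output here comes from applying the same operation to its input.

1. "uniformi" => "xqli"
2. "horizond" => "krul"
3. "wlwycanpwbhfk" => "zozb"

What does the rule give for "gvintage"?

jylq

Rule — shift every letter 3 places forward in the alphabet (wrapping around), then keep only the first 4 characters.
So "gvintage" becomes "jylq".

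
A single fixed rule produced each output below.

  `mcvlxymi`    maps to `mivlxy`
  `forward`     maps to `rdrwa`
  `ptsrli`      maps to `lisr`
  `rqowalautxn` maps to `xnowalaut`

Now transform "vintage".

In each case the input is transformed by: delete the first 2 characters, then move the last 2 characters to the front (rotate right by 2).
"vintage" → "ntage" → "genta".

genta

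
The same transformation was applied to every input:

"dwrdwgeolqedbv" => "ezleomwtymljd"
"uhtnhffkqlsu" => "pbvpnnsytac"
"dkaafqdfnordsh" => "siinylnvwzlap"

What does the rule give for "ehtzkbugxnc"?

The pattern: shift every letter 8 places forward in the alphabet (wrapping around), then delete the first character.
"ehtzkbugxnc" → "mpbhsjcofvk" → "pbhsjcofvk".
(Check on "dkaafqdfnordsh": → "lsiinylnvwzlap" → "siinylnvwzlap" ✓)

pbhsjcofvk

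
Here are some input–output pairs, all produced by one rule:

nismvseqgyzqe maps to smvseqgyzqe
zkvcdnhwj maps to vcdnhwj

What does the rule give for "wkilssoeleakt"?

ilssoeleakt

The transformation: delete the first 2 characters.
So "wkilssoeleakt" becomes "ilssoeleakt".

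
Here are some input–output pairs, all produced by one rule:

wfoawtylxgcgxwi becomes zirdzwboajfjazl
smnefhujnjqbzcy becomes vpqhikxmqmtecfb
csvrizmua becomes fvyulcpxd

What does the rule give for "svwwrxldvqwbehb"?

vyzzuaogytzehke

Rule — shift every letter 3 places forward in the alphabet (wrapping around).
On "svwwrxldvqwbehb" that produces "vyzzuaogytzehke".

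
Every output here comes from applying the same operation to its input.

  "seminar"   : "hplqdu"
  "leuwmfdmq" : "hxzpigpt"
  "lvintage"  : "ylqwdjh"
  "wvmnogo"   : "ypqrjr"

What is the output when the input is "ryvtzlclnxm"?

bywcofoqap

Looking at the pairs, the operation is to shift every letter 3 places forward in the alphabet (wrapping around), then delete the first character.
Starting from "ryvtzlclnxm": after the first operation, "ubywcofoqap"; after the second, "bywcofoqap".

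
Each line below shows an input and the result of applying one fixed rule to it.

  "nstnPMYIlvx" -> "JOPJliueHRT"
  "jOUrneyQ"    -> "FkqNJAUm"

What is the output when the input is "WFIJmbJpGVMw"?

sbefIXfLcriS

In each case the input is transformed by: shift every letter 4 places backward in the alphabet (wrapping around), then flip the case of every letter.
Applying both steps to "WFIJmbJpGVMw": "SBEFixFlCRIs", then "sbefIXfLcriS".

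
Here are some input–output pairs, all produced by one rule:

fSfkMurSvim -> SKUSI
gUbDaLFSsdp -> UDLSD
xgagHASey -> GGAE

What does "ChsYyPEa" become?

The pattern: keep every other character starting from the second (positions 2nd, 4th, 6th, ...), then convert every letter to uppercase.
"ChsYyPEa" → "hYPa" → "HYPA".

HYPA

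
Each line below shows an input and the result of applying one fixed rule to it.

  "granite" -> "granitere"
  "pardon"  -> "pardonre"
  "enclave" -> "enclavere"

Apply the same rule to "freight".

The pattern: append "re".
Applying that to "freight" gives "freightre".

freightre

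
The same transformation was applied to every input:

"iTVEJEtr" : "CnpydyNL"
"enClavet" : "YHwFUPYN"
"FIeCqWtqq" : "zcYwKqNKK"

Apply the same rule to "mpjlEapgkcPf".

Looking at the pairs, the operation is to shift every letter 6 places backward in the alphabet (wrapping around), then flip the case of every letter.
On "mpjlEapgkcPf": the first step gives "gjdfYujaewJz", and the second then gives "GJDFyUJAEWjZ".

GJDFyUJAEWjZ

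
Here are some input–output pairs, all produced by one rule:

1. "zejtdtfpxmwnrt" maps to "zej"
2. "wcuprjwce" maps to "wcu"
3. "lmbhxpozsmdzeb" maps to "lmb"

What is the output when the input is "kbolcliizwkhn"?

kbo

Each output is the input with this applied: keep only the first 3 characters.
On "kbolcliizwkhn" that produces "kbo".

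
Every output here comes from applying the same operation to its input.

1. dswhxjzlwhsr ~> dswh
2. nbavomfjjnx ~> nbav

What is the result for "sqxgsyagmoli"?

sqxg

The pattern: keep only the first 4 characters.
So "sqxgsyagmoli" becomes "sqxg".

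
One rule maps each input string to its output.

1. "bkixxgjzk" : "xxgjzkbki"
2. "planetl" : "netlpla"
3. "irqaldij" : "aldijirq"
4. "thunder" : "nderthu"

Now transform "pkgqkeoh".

qkeohpkg

Looking at the pairs, the operation is to move the first 3 characters to the end (rotate left by 3).
Doing the same to "pkgqkeoh": "qkeohpkg".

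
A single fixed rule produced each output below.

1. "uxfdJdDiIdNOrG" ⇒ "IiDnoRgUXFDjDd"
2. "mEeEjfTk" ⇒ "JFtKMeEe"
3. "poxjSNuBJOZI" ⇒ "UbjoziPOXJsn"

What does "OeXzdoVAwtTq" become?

The pattern: swap the front and back halves of the string, then flip the case of every letter.
Doing the same to "OeXzdoVAwtTq": "vaWTtQoExZDO".

vaWTtQoExZDO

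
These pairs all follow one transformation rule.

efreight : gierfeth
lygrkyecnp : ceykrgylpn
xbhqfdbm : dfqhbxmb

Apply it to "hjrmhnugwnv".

The rule is to reverse the string, then move the first 2 characters to the end (rotate left by 2).
Working it through for "hjrmhnugwnv": intermediate "vnwgunhmrjh", final "wgunhmrjhvn".
(Check on "xbhqfdbm": → "mbdfqhbx" → "dfqhbxmb" ✓)

wgunhmrjhvn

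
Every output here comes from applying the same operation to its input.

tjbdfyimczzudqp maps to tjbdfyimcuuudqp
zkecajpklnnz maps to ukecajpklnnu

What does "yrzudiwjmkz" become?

What's happening: replace every "z" with "u".
On "yrzudiwjmkz" that produces "yruudiwjmku".

yruudiwjmku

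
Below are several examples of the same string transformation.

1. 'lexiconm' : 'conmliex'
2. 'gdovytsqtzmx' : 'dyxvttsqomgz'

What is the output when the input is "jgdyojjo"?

doojjjgy

Rule — sort the characters into reverse alphabetical order, then swap the first and last characters.
On "jgdyojjo": the first step gives "yoojjjgd", and the second then gives "doojjjgy".
(Check on "lexiconm": → "xonmliec" → "conmliex" ✓)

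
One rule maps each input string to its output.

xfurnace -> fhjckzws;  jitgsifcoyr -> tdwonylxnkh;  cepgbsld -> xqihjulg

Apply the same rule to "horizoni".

tsnmtwne

The transformation: shift every letter 5 places forward in the alphabet (wrapping around), then move the last 3 characters to the front (rotate right by 3).
Applying both steps to "horizoni": "mtwnetsn", then "tsnmtwne".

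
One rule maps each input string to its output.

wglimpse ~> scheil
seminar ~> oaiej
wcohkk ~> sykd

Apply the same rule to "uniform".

Rule — shift every letter 4 places backward in the alphabet (wrapping around), then delete the last 2 characters.
Working it through for "uniform": intermediate "qjebkni", final "qjebk".
(Check on "wcohkk": → "sykdgg" → "sykd" ✓)

qjebk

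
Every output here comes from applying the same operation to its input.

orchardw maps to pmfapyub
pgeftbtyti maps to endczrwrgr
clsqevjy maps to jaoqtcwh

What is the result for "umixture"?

The pattern: shift every letter 2 places backward in the alphabet (wrapping around), then swap each adjacent pair of characters (1↔2, 3↔4, ...).
Applying both steps to "umixture": "skgvrspc", then "ksvgsrcp".
(Check on "pgeftbtyti": → "necdrzrwrg" → "endczrwrgr" ✓)

ksvgsrcp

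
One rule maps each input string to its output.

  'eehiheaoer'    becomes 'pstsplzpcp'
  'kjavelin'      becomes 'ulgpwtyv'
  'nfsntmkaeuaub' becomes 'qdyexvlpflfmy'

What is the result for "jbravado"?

mclglozu

The rule is to shift every letter 11 places forward in the alphabet (wrapping around), then move the first character to the end.
On "jbravado": the first step gives "umclgloz", and the second then gives "mclglozu".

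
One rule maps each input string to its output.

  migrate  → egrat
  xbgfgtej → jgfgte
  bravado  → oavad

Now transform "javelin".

The rule is to delete the first 2 characters, then move the last character to the front.
"javelin" → "velin" → "nveli".

nveli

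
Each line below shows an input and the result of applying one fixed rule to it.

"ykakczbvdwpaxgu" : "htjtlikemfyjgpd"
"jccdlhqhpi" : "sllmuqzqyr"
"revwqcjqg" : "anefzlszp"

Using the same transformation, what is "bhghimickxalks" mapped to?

The rule is to shift every letter 9 places forward in the alphabet (wrapping around).
"bhghimickxalks" → "kqpqrvrltgjutb".

kqpqrvrltgjutb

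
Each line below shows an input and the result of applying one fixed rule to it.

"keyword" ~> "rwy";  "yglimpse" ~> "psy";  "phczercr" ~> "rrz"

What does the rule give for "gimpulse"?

psu

In each case the input is transformed by: sort the characters into alphabetical order, then keep only the last 3 characters.
Starting from "gimpulse": after the first operation, "egilmpsu"; after the second, "psu".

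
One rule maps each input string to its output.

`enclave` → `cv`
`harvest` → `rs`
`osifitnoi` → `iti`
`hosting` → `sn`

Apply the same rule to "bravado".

ad

The transformation: keep one character in every 3, starting at position 3 (positions 3rd, 6th, 9th, ...).
Doing the same to "bravado": "ad".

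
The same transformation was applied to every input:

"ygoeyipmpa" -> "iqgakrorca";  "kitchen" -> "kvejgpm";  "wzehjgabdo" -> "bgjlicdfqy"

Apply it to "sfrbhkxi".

htdjmzku

Each output is the input with this applied: shift every letter 2 places forward in the alphabet (wrapping around), then move the first character to the end.
For "sfrbhkxi", step one produces "uhtdjmzk"; step two turns that into "htdjmzku".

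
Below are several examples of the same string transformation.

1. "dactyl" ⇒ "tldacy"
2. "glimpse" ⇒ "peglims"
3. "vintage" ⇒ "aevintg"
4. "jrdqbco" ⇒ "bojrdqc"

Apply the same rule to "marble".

bemarl

What's happening: move the last 2 characters to the front (rotate right by 2), then swap the first and last characters.
"marble" → "lemarb" → "bemarl".
(Check on "vintage": → "gevinta" → "aevintg" ✓)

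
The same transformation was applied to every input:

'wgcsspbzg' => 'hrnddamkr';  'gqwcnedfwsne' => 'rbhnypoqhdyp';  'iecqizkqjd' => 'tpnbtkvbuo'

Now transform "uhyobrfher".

Each output is the input with this applied: shift every letter 11 places forward in the alphabet (wrapping around).
For "uhyobrfher" the result is "fsjzmcqspc".

fsjzmcqspc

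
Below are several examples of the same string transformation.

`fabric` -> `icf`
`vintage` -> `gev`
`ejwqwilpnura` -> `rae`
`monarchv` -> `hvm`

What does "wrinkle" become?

Looking at the pairs, the operation is to move the last 2 characters to the front (rotate right by 2), then keep only the first 3 characters.
On "wrinkle": the first step gives "lewrink", and the second then gives "lew".
(Check on "monarchv": → "hvmonarc" → "hvm" ✓)

lew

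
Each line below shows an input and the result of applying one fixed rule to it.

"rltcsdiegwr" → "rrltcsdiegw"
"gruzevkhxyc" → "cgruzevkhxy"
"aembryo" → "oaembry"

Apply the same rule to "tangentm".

mtangent

Rule — move the last character to the front.
For "tangentm" the result is "mtangent".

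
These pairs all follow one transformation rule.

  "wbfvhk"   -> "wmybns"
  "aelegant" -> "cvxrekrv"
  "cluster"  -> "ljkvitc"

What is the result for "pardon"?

The transformation: shift every letter 9 places backward in the alphabet (wrapping around), then move the first 2 characters to the end (rotate left by 2).
Applying both steps to "pardon": "griufe", then "iufegr".

iufegr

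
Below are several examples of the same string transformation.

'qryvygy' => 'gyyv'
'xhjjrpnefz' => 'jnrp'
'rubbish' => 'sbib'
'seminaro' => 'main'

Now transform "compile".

Rule — take characters alternately from the front and the back (1st, last, 2nd, 2nd-last, ...), then keep only the last 4 characters.
For "compile", step one produces "ceolmip"; step two turns that into "lmip".
(Check on "seminaro": → "soermain" → "main" ✓)

lmip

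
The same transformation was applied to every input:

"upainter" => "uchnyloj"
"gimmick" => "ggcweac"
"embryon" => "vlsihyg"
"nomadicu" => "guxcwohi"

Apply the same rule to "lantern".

hnylhfu

The rule is to move the first 2 characters to the end (rotate left by 2), then shift every letter 6 places backward in the alphabet (wrapping around).
Working it through for "lantern": intermediate "nternla", final "hnylhfu".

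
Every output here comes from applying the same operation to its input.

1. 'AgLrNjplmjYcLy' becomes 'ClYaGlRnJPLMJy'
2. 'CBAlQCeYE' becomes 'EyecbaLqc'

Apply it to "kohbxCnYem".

yEMKOHBXcN

Rule — move the last 3 characters to the front (rotate right by 3), then flip the case of every letter.
On "kohbxCnYem" that produces "yEMKOHBXcN".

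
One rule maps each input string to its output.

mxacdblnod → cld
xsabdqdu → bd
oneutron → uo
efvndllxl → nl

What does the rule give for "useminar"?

ma

The transformation: delete the first character, then keep one character in every 3, starting at position 3 (positions 3rd, 6th, 9th, ...).
For "useminar", step one produces "seminar"; step two turns that into "ma".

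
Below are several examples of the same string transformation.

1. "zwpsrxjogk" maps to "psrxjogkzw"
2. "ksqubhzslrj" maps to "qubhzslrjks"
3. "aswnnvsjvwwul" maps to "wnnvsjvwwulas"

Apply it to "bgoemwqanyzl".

Looking at the pairs, the operation is to move the first 2 characters to the end (rotate left by 2).
On "bgoemwqanyzl" that produces "oemwqanyzlbg".

oemwqanyzlbg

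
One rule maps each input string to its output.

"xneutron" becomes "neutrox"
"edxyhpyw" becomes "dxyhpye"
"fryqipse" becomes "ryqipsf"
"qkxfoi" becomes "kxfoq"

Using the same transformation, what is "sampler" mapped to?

amples

Looking at the pairs, the operation is to delete the last character, then move the first character to the end.
Doing the same to "sampler": "amples".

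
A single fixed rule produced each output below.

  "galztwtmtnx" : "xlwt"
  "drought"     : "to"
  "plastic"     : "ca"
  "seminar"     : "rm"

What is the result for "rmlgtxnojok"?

The transformation: move the last 2 characters to the front (rotate right by 2), then keep one character in every 3, starting at position 2 (positions 2nd, 5th, 8th, ...).
Working it through for "rmlgtxnojok": intermediate "okrmlgtxnoj", final "klxj".

klxj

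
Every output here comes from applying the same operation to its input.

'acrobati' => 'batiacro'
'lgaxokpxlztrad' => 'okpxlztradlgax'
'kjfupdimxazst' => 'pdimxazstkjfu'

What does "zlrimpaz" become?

In each case the input is transformed by: move the first character to the end, then move the first 3 characters to the end (rotate left by 3).
"zlrimpaz" → "lrimpazz" → "mpazzlri".

mpazzlri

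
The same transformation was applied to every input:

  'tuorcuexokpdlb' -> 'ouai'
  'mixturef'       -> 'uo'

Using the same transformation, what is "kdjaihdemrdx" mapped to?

Looking at the pairs, the operation is to shift every letter 3 places backward in the alphabet (wrapping around), then keep only the vowels.
On "kdjaihdemrdx": the first step gives "hagxfeabjoau", and the second then gives "aeaoau".

aeaoau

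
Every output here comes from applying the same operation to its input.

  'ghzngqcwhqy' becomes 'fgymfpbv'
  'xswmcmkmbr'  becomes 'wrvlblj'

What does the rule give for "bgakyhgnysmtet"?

afzjxgfmxrl

Each output is the input with this applied: delete the last 3 characters, then shift every letter 1 place backward in the alphabet (wrapping around).
Working it through for "bgakyhgnysmtet": intermediate "bgakyhgnysm", final "afzjxgfmxrl".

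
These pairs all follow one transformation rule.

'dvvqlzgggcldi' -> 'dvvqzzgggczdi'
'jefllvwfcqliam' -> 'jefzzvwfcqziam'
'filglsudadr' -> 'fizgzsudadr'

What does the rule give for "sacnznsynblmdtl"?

The pattern: replace every "l" with "z".
So "sacnznsynblmdtl" becomes "sacnznsynbzmdtz".

sacnznsynbzmdtz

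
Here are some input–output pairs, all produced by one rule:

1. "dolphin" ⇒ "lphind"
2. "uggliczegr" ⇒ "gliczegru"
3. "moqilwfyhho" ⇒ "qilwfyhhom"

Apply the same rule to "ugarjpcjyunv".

arjpcjyunvu

The pattern: move the first 2 characters to the end (rotate left by 2), then delete the last character.
On "ugarjpcjyunv": the first step gives "arjpcjyunvug", and the second then gives "arjpcjyunvu".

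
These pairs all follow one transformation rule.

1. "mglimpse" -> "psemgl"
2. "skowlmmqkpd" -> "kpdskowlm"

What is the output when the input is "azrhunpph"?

pphazrh

The transformation: move the last 3 characters to the front (rotate right by 3), then delete the last 2 characters.
For "azrhunpph", step one produces "pphazrhun"; step two turns that into "pphazrh".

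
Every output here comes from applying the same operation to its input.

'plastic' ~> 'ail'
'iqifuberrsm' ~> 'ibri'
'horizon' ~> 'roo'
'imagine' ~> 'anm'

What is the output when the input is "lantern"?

Looking at the pairs, the operation is to move the first 2 characters to the end (rotate left by 2), then keep one character in every 3, starting at position 1 (positions 1st, 4th, 7th, ...).
For "lantern" the result is "nra".

nra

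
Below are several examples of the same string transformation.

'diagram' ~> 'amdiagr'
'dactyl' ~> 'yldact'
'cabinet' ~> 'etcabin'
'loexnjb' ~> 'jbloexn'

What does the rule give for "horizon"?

onhoriz

In each case the input is transformed by: move the last 2 characters to the front (rotate right by 2).
"horizon" → "onhoriz".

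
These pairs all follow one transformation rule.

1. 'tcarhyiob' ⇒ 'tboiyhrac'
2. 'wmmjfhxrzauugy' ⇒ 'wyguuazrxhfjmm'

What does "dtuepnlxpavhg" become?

dghvapxlnpeut

What's happening: reverse the string, then move the last character to the front.
Working it through for "dtuepnlxpavhg": intermediate "ghvapxlnpeutd", final "dghvapxlnpeut".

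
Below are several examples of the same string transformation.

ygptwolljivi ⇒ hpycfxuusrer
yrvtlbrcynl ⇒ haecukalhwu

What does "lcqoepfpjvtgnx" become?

What's happening: shift every letter 9 places forward in the alphabet (wrapping around).
So "lcqoepfpjvtgnx" becomes "ulzxnyoysecpwg".

ulzxnyoysecpwg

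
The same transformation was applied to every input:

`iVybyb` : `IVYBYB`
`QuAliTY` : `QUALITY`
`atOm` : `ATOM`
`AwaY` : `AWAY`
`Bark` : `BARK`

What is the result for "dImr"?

In each case the input is transformed by: convert every letter to uppercase.
Doing the same to "dImr": "DIMR".

DIMR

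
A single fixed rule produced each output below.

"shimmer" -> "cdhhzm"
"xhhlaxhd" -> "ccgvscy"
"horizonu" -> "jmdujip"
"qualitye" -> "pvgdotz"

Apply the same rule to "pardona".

vmyjiv

The pattern: shift every letter 5 places backward in the alphabet (wrapping around), then delete the first character.
"pardona" → "kvmyjiv" → "vmyjiv".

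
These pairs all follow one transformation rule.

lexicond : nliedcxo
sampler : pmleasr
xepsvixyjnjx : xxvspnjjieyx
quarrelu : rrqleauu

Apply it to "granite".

nigeatr

What's happening: sort the characters into reverse alphabetical order, then move the first 2 characters to the end (rotate left by 2).
For "granite", step one produces "trnigea"; step two turns that into "nigeatr".
(Check on "xepsvixyjnjx": → "yxxxvspnjjie" → "xxvspnjjieyx" ✓)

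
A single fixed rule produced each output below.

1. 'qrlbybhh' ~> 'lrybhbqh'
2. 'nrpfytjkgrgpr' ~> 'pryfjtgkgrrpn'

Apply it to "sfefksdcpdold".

In each case the input is transformed by: move the first character to the end, then swap each adjacent pair of characters (1↔2, 3↔4, ...).
Doing the same to "sfefksdcpdold": "efkfdspcoddls".

efkfdspcoddls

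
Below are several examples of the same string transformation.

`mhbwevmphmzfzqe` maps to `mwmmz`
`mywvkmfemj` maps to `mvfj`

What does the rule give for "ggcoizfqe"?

What's happening: keep one character in every 3, starting at position 1 (positions 1st, 4th, 7th, ...).
So "ggcoizfqe" becomes "gof".

gof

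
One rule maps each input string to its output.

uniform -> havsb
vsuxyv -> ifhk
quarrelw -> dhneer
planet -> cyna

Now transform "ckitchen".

pxvgpu

In each case the input is transformed by: shift every letter 13 places forward in the alphabet (wrapping around) — i.e. ROT13, then delete the last 2 characters.
For "ckitchen", step one produces "pxvgpura"; step two turns that into "pxvgpu".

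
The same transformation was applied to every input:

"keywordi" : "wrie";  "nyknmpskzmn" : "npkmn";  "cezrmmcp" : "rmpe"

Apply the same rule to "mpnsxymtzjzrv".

The transformation: move the first 2 characters to the end (rotate left by 2), then keep every other character starting from the second (positions 2nd, 4th, 6th, ...).
Starting from "mpnsxymtzjzrv": after the first operation, "nsxymtzjzrvmp"; after the second, "sytjrm".

sytjrm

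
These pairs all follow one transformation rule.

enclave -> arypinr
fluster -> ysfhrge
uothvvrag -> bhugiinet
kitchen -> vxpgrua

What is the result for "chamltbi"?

upzngyvo

The rule is to swap each adjacent pair of characters (1↔2, 3↔4, ...), then shift every letter 13 places forward in the alphabet (wrapping around) — i.e. ROT13.
Applying both steps to "chamltbi": "hcmatlib", then "upzngyvo".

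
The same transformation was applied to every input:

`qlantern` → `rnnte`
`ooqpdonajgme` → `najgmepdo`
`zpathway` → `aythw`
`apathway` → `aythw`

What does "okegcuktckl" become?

ktcklgcu

In each case the input is transformed by: delete the first 3 characters, then move the first 3 characters to the end (rotate left by 3).
Starting from "okegcuktckl": after the first operation, "gcuktckl"; after the second, "ktcklgcu".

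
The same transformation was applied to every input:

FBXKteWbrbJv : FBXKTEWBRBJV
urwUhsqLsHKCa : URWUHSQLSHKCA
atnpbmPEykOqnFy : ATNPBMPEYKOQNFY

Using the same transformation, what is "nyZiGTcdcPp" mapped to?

NYZIGTCDCPP

Each output is the input with this applied: convert every letter to uppercase.
For "nyZiGTcdcPp" the result is "NYZIGTCDCPP".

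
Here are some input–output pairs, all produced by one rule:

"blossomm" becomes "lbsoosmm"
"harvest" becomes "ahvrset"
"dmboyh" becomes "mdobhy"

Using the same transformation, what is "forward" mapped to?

Each output is the input with this applied: swap each adjacent pair of characters (1↔2, 3↔4, ...).
For "forward" the result is "ofwrrad".

ofwrrad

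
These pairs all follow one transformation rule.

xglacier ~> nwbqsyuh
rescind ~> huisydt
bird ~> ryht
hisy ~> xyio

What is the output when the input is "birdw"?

ryhtm

What's happening: shift every letter 10 places backward in the alphabet (wrapping around).
So "birdw" becomes "ryhtm".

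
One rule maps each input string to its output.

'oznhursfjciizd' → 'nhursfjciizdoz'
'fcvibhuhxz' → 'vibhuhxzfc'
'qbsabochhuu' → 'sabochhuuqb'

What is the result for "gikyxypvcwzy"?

kyxypvcwzygi

The rule is to move the first 2 characters to the end (rotate left by 2).
"gikyxypvcwzy" → "kyxypvcwzygi".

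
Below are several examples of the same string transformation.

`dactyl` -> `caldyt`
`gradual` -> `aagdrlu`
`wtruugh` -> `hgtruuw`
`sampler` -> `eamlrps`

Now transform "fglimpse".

feigmlsp

The rule is to sort the characters into alphabetical order, then swap each adjacent pair of characters (1↔2, 3↔4, ...).
Working it through for "fglimpse": intermediate "efgilmps", final "feigmlsp".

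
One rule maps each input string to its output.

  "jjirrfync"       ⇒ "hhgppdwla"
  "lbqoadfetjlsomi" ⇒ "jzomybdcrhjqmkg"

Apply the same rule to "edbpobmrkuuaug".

The rule is to shift every letter 2 places backward in the alphabet (wrapping around).
For "edbpobmrkuuaug" the result is "cbznmzkpissyse".

cbznmzkpissyse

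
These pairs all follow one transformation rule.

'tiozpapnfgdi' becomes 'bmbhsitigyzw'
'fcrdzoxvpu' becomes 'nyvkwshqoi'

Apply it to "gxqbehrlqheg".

zzqjuxakejax

Rule — shift every letter 7 places backward in the alphabet (wrapping around), then move the last character to the front.
On "gxqbehrlqheg" that produces "zzqjuxakejax".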